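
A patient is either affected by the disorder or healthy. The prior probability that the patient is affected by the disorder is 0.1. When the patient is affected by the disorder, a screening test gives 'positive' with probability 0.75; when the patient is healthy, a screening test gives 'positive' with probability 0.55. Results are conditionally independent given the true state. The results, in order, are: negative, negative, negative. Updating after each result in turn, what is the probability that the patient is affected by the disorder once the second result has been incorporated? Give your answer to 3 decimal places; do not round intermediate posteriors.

After 'negative': P(affected) = 0.25·0.1000 / (0.25·0.1000 + 0.45·0.9000) ≈ 0.0581
After 'negative': P(affected) = 0.25·0.0581 / (0.25·0.0581 + 0.45·0.9419) ≈ 0.0332

0.033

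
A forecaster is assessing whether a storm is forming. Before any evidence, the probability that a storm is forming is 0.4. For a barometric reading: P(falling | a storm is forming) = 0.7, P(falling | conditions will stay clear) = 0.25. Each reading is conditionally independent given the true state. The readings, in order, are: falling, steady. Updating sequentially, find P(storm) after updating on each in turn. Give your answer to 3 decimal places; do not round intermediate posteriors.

0.427

After 'falling': P(storm) = 0.7·0.4000 / (0.7·0.4000 + 0.25·0.6000) ≈ 0.6512
After 'steady': P(storm) = 0.3·0.6512 / (0.3·0.6512 + 0.75·0.3488) ≈ 0.4275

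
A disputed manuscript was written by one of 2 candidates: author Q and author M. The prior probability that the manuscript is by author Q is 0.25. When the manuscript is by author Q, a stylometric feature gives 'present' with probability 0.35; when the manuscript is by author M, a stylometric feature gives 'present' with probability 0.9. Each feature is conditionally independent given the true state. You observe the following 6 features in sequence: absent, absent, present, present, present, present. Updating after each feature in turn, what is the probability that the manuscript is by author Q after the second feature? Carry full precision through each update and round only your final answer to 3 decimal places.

0.934

After 'absent': P(author Q) = 0.65·0.2500 / (0.65·0.2500 + 0.1·0.7500) ≈ 0.6842
After 'absent': P(author Q) = 0.65·0.6842 / (0.65·0.6842 + 0.1·0.3158) ≈ 0.9337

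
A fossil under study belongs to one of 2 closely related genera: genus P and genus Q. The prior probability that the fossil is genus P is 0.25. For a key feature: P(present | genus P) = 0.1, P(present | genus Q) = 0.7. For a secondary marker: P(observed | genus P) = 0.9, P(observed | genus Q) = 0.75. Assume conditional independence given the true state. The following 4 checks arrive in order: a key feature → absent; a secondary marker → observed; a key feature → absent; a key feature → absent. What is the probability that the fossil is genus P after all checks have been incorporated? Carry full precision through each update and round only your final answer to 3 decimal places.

0.915

After a key feature='absent': P(genus P) = 0.9·0.2500 / (0.9·0.2500 + 0.3·0.7500) ≈ 0.5000
After a secondary marker='observed': P(genus P) = 0.9·0.5000 / (0.9·0.5000 + 0.75·0.5000) ≈ 0.5455
After a key feature='absent': P(genus P) = 0.9·0.5455 / (0.9·0.5455 + 0.3·0.4545) ≈ 0.7826
After a key feature='absent': P(genus P) = 0.9·0.7826 / (0.9·0.7826 + 0.3·0.2174) ≈ 0.9153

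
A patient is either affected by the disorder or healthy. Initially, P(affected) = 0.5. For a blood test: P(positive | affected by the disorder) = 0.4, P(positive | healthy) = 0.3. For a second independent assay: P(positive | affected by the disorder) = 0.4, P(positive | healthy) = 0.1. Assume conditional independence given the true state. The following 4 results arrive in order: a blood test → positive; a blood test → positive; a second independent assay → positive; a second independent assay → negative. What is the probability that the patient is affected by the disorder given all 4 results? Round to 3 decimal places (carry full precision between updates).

After a blood test='positive': P(affected) = 0.4·0.5000 / (0.4·0.5000 + 0.3·0.5000) ≈ 0.5714
After a blood test='positive': P(affected) = 0.4·0.5714 / (0.4·0.5714 + 0.3·0.4286) ≈ 0.6400
After a second independent assay='positive': P(affected) = 0.4·0.6400 / (0.4·0.6400 + 0.1·0.3600) ≈ 0.8767
After a second independent assay='negative': P(affected) = 0.6·0.8767 / (0.6·0.8767 + 0.9·0.1233) ≈ 0.8258

0.826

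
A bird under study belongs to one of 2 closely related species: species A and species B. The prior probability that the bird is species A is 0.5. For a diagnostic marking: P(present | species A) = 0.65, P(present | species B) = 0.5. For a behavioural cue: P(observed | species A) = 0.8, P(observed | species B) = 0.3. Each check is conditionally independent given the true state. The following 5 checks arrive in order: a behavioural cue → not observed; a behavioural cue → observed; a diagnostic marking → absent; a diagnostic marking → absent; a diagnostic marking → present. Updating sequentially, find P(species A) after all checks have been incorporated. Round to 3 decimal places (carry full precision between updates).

After a behavioural cue='not observed': P(species A) = 0.2·0.5000 / (0.2·0.5000 + 0.7·0.5000) ≈ 0.2222
After a behavioural cue='observed': P(species A) = 0.8·0.2222 / (0.8·0.2222 + 0.3·0.7778) ≈ 0.4324
After a diagnostic marking='absent': P(species A) = 0.35·0.4324 / (0.35·0.4324 + 0.5·0.5676) ≈ 0.3478
After a diagnostic marking='absent': P(species A) = 0.35·0.3478 / (0.35·0.3478 + 0.5·0.6522) ≈ 0.2718
After a diagnostic marking='present': P(species A) = 0.65·0.2718 / (0.65·0.2718 + 0.5·0.7282) ≈ 0.3268

0.327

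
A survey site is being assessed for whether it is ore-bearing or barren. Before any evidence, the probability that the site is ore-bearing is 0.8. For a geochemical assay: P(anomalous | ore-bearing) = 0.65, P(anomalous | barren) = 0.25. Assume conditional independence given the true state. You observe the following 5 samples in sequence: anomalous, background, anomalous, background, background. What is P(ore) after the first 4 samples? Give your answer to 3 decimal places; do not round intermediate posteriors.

Apply Bayes' rule sequentially, carrying P(ore) forward.
After 'anomalous': P(ore) = 0.65·0.8000 / (0.65·0.8000 + 0.25·0.2000) ≈ 0.9123
After 'background': P(ore) = 0.35·0.9123 / (0.35·0.9123 + 0.75·0.0877) ≈ 0.8292
After 'anomalous': P(ore) = 0.65·0.8292 / (0.65·0.8292 + 0.25·0.1708) ≈ 0.9266
After 'background': P(ore) = 0.35·0.9266 / (0.35·0.9266 + 0.75·0.0734) ≈ 0.8548

0.855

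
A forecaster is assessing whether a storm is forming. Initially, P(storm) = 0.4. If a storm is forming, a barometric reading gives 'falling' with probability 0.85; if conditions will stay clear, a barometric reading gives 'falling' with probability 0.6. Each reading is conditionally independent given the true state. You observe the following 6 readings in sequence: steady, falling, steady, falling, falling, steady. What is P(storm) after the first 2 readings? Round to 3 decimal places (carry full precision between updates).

After 'steady': P(storm) = 0.15·0.4000 / (0.15·0.4000 + 0.4·0.6000) ≈ 0.2000
After 'falling': P(storm) = 0.85·0.2000 / (0.85·0.2000 + 0.6·0.8000) ≈ 0.2615

0.262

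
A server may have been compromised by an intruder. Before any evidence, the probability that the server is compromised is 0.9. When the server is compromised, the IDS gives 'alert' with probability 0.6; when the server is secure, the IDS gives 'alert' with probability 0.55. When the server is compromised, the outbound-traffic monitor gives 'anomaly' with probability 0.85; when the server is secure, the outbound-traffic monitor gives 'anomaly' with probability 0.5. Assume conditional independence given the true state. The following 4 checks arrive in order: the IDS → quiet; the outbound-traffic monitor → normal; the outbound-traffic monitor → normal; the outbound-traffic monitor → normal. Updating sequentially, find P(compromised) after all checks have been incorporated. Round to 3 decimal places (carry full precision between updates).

0.178

After the IDS='quiet': P(compromised) = 0.4·0.9000 / (0.4·0.9000 + 0.45·0.1000) ≈ 0.8889
After the outbound-traffic monitor='normal': P(compromised) = 0.15·0.8889 / (0.15·0.8889 + 0.5·0.1111) ≈ 0.7059
After the outbound-traffic monitor='normal': P(compromised) = 0.15·0.7059 / (0.15·0.7059 + 0.5·0.2941) ≈ 0.4186
After the outbound-traffic monitor='normal': P(compromised) = 0.15·0.4186 / (0.15·0.4186 + 0.5·0.5814) ≈ 0.1776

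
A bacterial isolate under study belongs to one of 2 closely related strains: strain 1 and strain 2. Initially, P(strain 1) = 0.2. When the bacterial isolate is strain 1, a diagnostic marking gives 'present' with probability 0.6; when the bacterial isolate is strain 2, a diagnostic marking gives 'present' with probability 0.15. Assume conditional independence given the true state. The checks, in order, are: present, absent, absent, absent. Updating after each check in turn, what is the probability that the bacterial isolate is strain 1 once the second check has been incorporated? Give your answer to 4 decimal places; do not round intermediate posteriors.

0.3200

Each posterior becomes the prior for the next update.
After 'present': P(strain 1) = 0.6·0.2000 / (0.6·0.2000 + 0.15·0.8000) ≈ 0.5000
After 'absent': P(strain 1) = 0.4·0.5000 / (0.4·0.5000 + 0.85·0.5000) ≈ 0.3200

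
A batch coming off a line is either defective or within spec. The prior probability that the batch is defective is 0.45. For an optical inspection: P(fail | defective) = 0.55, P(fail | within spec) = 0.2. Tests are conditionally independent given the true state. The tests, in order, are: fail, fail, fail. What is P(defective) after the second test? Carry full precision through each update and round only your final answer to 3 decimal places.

After 'fail': P(defective) = 0.55·0.4500 / (0.55·0.4500 + 0.2·0.5500) ≈ 0.6923
After 'fail': P(defective) = 0.55·0.6923 / (0.55·0.6923 + 0.2·0.3077) ≈ 0.8609

0.861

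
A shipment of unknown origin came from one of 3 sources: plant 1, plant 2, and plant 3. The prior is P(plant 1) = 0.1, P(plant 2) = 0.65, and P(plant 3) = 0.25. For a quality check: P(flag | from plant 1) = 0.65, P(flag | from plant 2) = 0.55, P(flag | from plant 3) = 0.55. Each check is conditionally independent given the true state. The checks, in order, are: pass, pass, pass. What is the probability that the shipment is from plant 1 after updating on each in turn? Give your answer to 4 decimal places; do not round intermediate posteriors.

After 'pass': normaliser = 0.35·0.1000 + 0.45·0.6500 + 0.45·0.2500; P(plant 1) ≈ 0.0795, P(plant 2) ≈ 0.6648, P(plant 3) ≈ 0.2557
After 'pass': normaliser = 0.35·0.0795 + 0.45·0.6648 + 0.45·0.2557; P(plant 1) ≈ 0.0630, P(plant 2) ≈ 0.6767, P(plant 3) ≈ 0.2603
After 'pass': normaliser = 0.35·0.0630 + 0.45·0.6767 + 0.45·0.2603; P(plant 1) ≈ 0.0497, P(plant 2) ≈ 0.6863, P(plant 3) ≈ 0.2640

0.0497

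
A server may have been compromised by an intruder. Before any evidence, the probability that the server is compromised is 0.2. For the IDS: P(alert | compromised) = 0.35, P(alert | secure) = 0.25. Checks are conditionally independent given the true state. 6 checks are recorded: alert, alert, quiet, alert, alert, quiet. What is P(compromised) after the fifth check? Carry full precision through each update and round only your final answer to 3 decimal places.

After 'alert': P(compromised) = 0.35·0.2000 / (0.35·0.2000 + 0.25·0.8000) ≈ 0.2593
After 'alert': P(compromised) = 0.35·0.2593 / (0.35·0.2593 + 0.25·0.7407) ≈ 0.3289
After 'quiet': P(compromised) = 0.65·0.3289 / (0.65·0.3289 + 0.75·0.6711) ≈ 0.2981
After 'alert': P(compromised) = 0.35·0.2981 / (0.35·0.2981 + 0.25·0.7019) ≈ 0.3729
After 'alert': P(compromised) = 0.35·0.3729 / (0.35·0.3729 + 0.25·0.6271) ≈ 0.4543

0.454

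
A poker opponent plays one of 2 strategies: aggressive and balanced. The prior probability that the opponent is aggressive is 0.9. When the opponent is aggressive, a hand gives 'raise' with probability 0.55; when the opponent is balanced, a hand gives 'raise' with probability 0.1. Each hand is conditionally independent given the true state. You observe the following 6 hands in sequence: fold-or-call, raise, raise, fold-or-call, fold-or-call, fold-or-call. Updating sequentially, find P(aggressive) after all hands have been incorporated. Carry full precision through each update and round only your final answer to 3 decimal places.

After 'fold-or-call': P(aggressive) = 0.45·0.9000 / (0.45·0.9000 + 0.9·0.1000) ≈ 0.8182
After 'raise': P(aggressive) = 0.55·0.8182 / (0.55·0.8182 + 0.1·0.1818) ≈ 0.9612
After 'raise': P(aggressive) = 0.55·0.9612 / (0.55·0.9612 + 0.1·0.0388) ≈ 0.9927
After 'fold-or-call': P(aggressive) = 0.45·0.9927 / (0.45·0.9927 + 0.9·0.0073) ≈ 0.9855
After 'fold-or-call': P(aggressive) = 0.45·0.9855 / (0.45·0.9855 + 0.9·0.0145) ≈ 0.9715
After 'fold-or-call': P(aggressive) = 0.45·0.9715 / (0.45·0.9715 + 0.9·0.0285) ≈ 0.9445

0.944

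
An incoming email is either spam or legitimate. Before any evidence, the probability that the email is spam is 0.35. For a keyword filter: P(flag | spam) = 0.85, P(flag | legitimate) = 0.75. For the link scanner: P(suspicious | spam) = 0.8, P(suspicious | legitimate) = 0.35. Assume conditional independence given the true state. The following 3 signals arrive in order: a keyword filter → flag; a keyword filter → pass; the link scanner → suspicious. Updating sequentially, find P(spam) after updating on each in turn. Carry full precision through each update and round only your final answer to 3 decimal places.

Apply Bayes' rule sequentially, carrying P(spam) forward.
After a keyword filter='flag': P(spam) = 0.85·0.3500 / (0.85·0.3500 + 0.75·0.6500) ≈ 0.3790
After a keyword filter='pass': P(spam) = 0.15·0.3790 / (0.15·0.3790 + 0.25·0.6210) ≈ 0.2680
After the link scanner='suspicious': P(spam) = 0.8·0.2680 / (0.8·0.2680 + 0.35·0.7320) ≈ 0.4556

0.456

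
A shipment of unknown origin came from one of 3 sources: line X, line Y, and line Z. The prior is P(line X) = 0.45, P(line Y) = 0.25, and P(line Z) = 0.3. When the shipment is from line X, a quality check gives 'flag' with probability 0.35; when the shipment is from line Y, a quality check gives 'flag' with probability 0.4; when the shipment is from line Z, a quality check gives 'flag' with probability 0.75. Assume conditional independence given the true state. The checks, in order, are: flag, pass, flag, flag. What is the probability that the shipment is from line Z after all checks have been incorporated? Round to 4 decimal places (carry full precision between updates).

0.5883

After 'flag': normaliser = 0.35·0.4500 + 0.4·0.2500 + 0.75·0.3000; P(line X) ≈ 0.3264, P(line Y) ≈ 0.2073, P(line Z) ≈ 0.4663
After 'pass': normaliser = 0.65·0.3264 + 0.6·0.2073 + 0.25·0.4663; P(line X) ≈ 0.4683, P(line Y) ≈ 0.2744, P(line Z) ≈ 0.2573
After 'flag': normaliser = 0.35·0.4683 + 0.4·0.2744 + 0.75·0.2573; P(line X) ≈ 0.3512, P(line Y) ≈ 0.2353, P(line Z) ≈ 0.4135
After 'flag': normaliser = 0.35·0.3512 + 0.4·0.2353 + 0.75·0.4135; P(line X) ≈ 0.2332, P(line Y) ≈ 0.1785, P(line Z) ≈ 0.5883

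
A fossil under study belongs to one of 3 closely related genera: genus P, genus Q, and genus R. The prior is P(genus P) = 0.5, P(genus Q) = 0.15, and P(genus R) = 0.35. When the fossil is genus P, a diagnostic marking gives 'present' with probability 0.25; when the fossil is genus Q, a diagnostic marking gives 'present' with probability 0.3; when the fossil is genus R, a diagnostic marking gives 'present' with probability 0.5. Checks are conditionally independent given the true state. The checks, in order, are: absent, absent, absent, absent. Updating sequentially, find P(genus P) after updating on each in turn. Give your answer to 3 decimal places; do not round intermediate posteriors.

After 'absent': normaliser = 0.75·0.5000 + 0.7·0.1500 + 0.5·0.3500; P(genus P) ≈ 0.5725, P(genus Q) ≈ 0.1603, P(genus R) ≈ 0.2672
After 'absent': normaliser = 0.75·0.5725 + 0.7·0.1603 + 0.5·0.2672; P(genus P) ≈ 0.6360, P(genus Q) ≈ 0.1662, P(genus R) ≈ 0.1979
After 'absent': normaliser = 0.75·0.6360 + 0.7·0.1662 + 0.5·0.1979; P(genus P) ≈ 0.6890, P(genus Q) ≈ 0.1681, P(genus R) ≈ 0.1429
After 'absent': normaliser = 0.75·0.6890 + 0.7·0.1681 + 0.5·0.1429; P(genus P) ≈ 0.7321, P(genus Q) ≈ 0.1667, P(genus R) ≈ 0.1012

0.732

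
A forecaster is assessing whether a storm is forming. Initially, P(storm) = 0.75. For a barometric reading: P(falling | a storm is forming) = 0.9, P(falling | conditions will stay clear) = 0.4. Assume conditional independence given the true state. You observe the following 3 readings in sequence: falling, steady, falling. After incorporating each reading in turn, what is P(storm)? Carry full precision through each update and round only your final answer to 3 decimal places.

0.717

After 'falling': P(storm) = 0.9·0.7500 / (0.9·0.7500 + 0.4·0.2500) ≈ 0.8710
After 'steady': P(storm) = 0.1·0.8710 / (0.1·0.8710 + 0.6·0.1290) ≈ 0.5294
After 'falling': P(storm) = 0.9·0.5294 / (0.9·0.5294 + 0.4·0.4706) ≈ 0.7168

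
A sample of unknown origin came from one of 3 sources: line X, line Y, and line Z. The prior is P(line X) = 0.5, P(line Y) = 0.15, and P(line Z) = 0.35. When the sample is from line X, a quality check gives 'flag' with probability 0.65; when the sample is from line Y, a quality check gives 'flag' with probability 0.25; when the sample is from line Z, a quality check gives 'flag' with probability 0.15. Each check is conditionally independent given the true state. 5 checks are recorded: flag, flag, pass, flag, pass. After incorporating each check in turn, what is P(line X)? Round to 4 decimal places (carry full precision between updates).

0.8856

After 'flag': normaliser = 0.65·0.5000 + 0.25·0.1500 + 0.15·0.3500; P(line X) ≈ 0.7831, P(line Y) ≈ 0.0904, P(line Z) ≈ 0.1265
After 'flag': normaliser = 0.65·0.7831 + 0.25·0.0904 + 0.15·0.1265; P(line X) ≈ 0.9245, P(line Y) ≈ 0.0410, P(line Z) ≈ 0.0345
After 'pass': normaliser = 0.35·0.9245 + 0.75·0.0410 + 0.85·0.0345; P(line X) ≈ 0.8434, P(line Y) ≈ 0.0802, P(line Z) ≈ 0.0764
After 'flag': normaliser = 0.65·0.8434 + 0.25·0.0802 + 0.15·0.0764; P(line X) ≈ 0.9457, P(line Y) ≈ 0.0346, P(line Z) ≈ 0.0198
After 'pass': normaliser = 0.35·0.9457 + 0.75·0.0346 + 0.85·0.0198; P(line X) ≈ 0.8856, P(line Y) ≈ 0.0694, P(line Z) ≈ 0.0449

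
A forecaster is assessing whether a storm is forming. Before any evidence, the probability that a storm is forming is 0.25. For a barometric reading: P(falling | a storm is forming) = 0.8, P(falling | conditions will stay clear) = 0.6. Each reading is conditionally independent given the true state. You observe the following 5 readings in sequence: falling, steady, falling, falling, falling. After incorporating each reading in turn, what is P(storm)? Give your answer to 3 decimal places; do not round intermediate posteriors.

0.345

After 'falling': P(storm) = 0.8·0.2500 / (0.8·0.2500 + 0.6·0.7500) ≈ 0.3077
After 'steady': P(storm) = 0.2·0.3077 / (0.2·0.3077 + 0.4·0.6923) ≈ 0.1818
After 'falling': P(storm) = 0.8·0.1818 / (0.8·0.1818 + 0.6·0.8182) ≈ 0.2286
After 'falling': P(storm) = 0.8·0.2286 / (0.8·0.2286 + 0.6·0.7714) ≈ 0.2832
After 'falling': P(storm) = 0.8·0.2832 / (0.8·0.2832 + 0.6·0.7168) ≈ 0.3450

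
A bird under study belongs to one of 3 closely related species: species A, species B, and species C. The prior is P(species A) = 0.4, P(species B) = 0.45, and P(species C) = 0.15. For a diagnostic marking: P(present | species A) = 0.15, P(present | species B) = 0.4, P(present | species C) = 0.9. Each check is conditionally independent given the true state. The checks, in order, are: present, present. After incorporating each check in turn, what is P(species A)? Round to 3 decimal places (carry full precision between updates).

Each posterior becomes the prior for the next update.
After 'present': normaliser = 0.15·0.4000 + 0.4·0.4500 + 0.9·0.1500; P(species A) ≈ 0.1600, P(species B) ≈ 0.4800, P(species C) ≈ 0.3600
After 'present': normaliser = 0.15·0.1600 + 0.4·0.4800 + 0.9·0.3600; P(species A) ≈ 0.0444, P(species B) ≈ 0.3556, P(species C) ≈ 0.6000

0.044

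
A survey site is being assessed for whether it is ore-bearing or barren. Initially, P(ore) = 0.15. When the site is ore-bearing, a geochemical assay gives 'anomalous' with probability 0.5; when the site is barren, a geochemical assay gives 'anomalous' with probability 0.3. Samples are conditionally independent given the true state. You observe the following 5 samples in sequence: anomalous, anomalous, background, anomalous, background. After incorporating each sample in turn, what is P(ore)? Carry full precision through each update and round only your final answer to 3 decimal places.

After 'anomalous': P(ore) = 0.5·0.1500 / (0.5·0.1500 + 0.3·0.8500) ≈ 0.2273
After 'anomalous': P(ore) = 0.5·0.2273 / (0.5·0.2273 + 0.3·0.7727) ≈ 0.3289
After 'background': P(ore) = 0.5·0.3289 / (0.5·0.3289 + 0.7·0.6711) ≈ 0.2593
After 'anomalous': P(ore) = 0.5·0.2593 / (0.5·0.2593 + 0.3·0.7407) ≈ 0.3685
After 'background': P(ore) = 0.5·0.3685 / (0.5·0.3685 + 0.7·0.6315) ≈ 0.2942

0.294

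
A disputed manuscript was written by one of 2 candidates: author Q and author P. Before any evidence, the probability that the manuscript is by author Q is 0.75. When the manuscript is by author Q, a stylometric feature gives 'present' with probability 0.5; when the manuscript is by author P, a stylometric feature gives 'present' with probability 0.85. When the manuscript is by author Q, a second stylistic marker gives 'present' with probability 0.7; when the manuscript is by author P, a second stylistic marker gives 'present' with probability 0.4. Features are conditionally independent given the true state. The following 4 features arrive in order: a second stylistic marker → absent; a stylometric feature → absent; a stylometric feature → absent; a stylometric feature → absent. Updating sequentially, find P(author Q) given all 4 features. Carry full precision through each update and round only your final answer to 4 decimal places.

0.9823

After a second stylistic marker='absent': P(author Q) = 0.3·0.7500 / (0.3·0.7500 + 0.6·0.2500) ≈ 0.6000
After a stylometric feature='absent': P(author Q) = 0.5·0.6000 / (0.5·0.6000 + 0.15·0.4000) ≈ 0.8333
After a stylometric feature='absent': P(author Q) = 0.5·0.8333 / (0.5·0.8333 + 0.15·0.1667) ≈ 0.9434
After a stylometric feature='absent': P(author Q) = 0.5·0.9434 / (0.5·0.9434 + 0.15·0.0566) ≈ 0.9823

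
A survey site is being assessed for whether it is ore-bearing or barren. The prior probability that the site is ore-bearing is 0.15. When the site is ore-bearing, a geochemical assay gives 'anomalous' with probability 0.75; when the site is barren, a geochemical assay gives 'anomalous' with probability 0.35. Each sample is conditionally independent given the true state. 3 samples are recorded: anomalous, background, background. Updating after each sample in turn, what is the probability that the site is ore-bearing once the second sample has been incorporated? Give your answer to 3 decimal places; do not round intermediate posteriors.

After 'anomalous': P(ore) = 0.75·0.1500 / (0.75·0.1500 + 0.35·0.8500) ≈ 0.2744
After 'background': P(ore) = 0.25·0.2744 / (0.25·0.2744 + 0.65·0.7256) ≈ 0.1270

0.127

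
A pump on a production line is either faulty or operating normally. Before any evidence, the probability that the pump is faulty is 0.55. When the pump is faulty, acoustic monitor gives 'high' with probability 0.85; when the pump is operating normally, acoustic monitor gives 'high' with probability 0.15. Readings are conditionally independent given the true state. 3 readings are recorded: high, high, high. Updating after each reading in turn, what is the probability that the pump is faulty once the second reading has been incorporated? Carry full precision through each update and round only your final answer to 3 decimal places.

After 'high': P(faulty) = 0.85·0.5500 / (0.85·0.5500 + 0.15·0.4500) ≈ 0.8738
After 'high': P(faulty) = 0.85·0.8738 / (0.85·0.8738 + 0.15·0.1262) ≈ 0.9752

0.975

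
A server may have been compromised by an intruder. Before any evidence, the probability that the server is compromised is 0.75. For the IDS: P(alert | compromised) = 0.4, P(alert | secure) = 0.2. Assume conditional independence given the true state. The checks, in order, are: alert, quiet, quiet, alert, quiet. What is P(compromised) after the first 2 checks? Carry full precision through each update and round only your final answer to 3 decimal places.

After 'alert': P(compromised) = 0.4·0.7500 / (0.4·0.7500 + 0.2·0.2500) ≈ 0.8571
After 'quiet': P(compromised) = 0.6·0.8571 / (0.6·0.8571 + 0.8·0.1429) ≈ 0.8182

0.818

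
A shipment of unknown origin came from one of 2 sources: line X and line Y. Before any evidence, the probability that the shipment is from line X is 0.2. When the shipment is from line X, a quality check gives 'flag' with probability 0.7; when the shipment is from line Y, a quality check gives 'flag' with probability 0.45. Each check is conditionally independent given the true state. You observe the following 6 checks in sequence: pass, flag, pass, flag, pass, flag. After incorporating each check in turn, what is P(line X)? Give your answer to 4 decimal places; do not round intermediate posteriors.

0.1325

Each posterior becomes the prior for the next update.
After 'pass': P(line X) = 0.3·0.2000 / (0.3·0.2000 + 0.55·0.8000) ≈ 0.1200
After 'flag': P(line X) = 0.7·0.1200 / (0.7·0.1200 + 0.45·0.8800) ≈ 0.1750
After 'pass': P(line X) = 0.3·0.1750 / (0.3·0.1750 + 0.55·0.8250) ≈ 0.1037
After 'flag': P(line X) = 0.7·0.1037 / (0.7·0.1037 + 0.45·0.8963) ≈ 0.1525
After 'pass': P(line X) = 0.3·0.1525 / (0.3·0.1525 + 0.55·0.8475) ≈ 0.0894
After 'flag': P(line X) = 0.7·0.0894 / (0.7·0.0894 + 0.45·0.9106) ≈ 0.1325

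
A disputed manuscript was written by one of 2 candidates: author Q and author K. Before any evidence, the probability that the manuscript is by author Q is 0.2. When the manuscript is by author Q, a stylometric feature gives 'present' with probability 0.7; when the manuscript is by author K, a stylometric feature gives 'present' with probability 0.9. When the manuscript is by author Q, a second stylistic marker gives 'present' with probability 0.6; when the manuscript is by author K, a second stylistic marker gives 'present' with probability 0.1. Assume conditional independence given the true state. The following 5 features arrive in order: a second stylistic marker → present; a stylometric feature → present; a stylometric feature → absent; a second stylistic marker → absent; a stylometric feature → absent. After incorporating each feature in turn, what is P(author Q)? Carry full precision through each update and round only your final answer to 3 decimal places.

After a second stylistic marker='present': P(author Q) = 0.6·0.2000 / (0.6·0.2000 + 0.1·0.8000) ≈ 0.6000
After a stylometric feature='present': P(author Q) = 0.7·0.6000 / (0.7·0.6000 + 0.9·0.4000) ≈ 0.5385
After a stylometric feature='absent': P(author Q) = 0.3·0.5385 / (0.3·0.5385 + 0.1·0.4615) ≈ 0.7778
After a second stylistic marker='absent': P(author Q) = 0.4·0.7778 / (0.4·0.7778 + 0.9·0.2222) ≈ 0.6087
After a stylometric feature='absent': P(author Q) = 0.3·0.6087 / (0.3·0.6087 + 0.1·0.3913) ≈ 0.8235

0.824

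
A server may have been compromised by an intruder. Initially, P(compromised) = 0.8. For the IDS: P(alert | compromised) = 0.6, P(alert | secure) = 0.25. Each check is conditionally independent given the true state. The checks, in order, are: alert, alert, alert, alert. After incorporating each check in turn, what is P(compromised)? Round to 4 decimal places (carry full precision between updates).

0.9925

Each posterior becomes the prior for the next update.
After 'alert': P(compromised) = 0.6·0.8000 / (0.6·0.8000 + 0.25·0.2000) ≈ 0.9057
After 'alert': P(compromised) = 0.6·0.9057 / (0.6·0.9057 + 0.25·0.0943) ≈ 0.9584
After 'alert': P(compromised) = 0.6·0.9584 / (0.6·0.9584 + 0.25·0.0416) ≈ 0.9822
After 'alert': P(compromised) = 0.6·0.9822 / (0.6·0.9822 + 0.25·0.0178) ≈ 0.9925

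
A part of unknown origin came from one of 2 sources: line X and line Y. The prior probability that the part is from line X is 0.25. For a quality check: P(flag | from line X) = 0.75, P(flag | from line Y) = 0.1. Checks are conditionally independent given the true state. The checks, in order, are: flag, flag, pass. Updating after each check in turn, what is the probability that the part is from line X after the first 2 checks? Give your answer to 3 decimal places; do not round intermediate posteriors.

After 'flag': P(line X) = 0.75·0.2500 / (0.75·0.2500 + 0.1·0.7500) ≈ 0.7143
After 'flag': P(line X) = 0.75·0.7143 / (0.75·0.7143 + 0.1·0.2857) ≈ 0.9494

0.949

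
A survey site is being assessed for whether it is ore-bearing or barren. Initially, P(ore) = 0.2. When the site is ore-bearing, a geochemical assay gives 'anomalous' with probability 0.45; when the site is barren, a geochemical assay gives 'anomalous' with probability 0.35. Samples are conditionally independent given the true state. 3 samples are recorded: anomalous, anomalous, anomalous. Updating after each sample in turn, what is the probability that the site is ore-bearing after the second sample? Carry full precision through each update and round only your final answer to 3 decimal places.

0.292

After 'anomalous': P(ore) = 0.45·0.2000 / (0.45·0.2000 + 0.35·0.8000) ≈ 0.2432
After 'anomalous': P(ore) = 0.45·0.2432 / (0.45·0.2432 + 0.35·0.7568) ≈ 0.2924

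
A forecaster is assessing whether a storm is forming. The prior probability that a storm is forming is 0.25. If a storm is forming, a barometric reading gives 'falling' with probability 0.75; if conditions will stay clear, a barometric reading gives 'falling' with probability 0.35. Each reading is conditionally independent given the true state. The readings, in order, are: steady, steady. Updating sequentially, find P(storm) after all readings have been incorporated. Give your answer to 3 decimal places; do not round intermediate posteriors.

0.047

After 'steady': P(storm) = 0.25·0.2500 / (0.25·0.2500 + 0.65·0.7500) ≈ 0.1136
After 'steady': P(storm) = 0.25·0.1136 / (0.25·0.1136 + 0.65·0.8864) ≈ 0.0470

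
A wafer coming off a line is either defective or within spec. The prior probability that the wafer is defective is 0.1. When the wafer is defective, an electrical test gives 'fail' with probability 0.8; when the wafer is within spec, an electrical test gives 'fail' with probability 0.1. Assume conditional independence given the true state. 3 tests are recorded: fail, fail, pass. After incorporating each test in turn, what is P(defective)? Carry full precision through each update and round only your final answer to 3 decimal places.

0.612

Apply Bayes' rule sequentially, carrying P(defective) forward.
After 'fail': P(defective) = 0.8·0.1000 / (0.8·0.1000 + 0.1·0.9000) ≈ 0.4706
After 'fail': P(defective) = 0.8·0.4706 / (0.8·0.4706 + 0.1·0.5294) ≈ 0.8767
After 'pass': P(defective) = 0.2·0.8767 / (0.2·0.8767 + 0.9·0.1233) ≈ 0.6124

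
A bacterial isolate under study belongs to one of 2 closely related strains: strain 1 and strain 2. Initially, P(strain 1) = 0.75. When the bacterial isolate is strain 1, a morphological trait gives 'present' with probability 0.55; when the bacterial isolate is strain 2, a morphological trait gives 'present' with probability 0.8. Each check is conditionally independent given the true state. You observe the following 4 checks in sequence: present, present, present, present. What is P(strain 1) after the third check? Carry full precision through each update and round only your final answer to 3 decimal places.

0.494

After 'present': P(strain 1) = 0.55·0.7500 / (0.55·0.7500 + 0.8·0.2500) ≈ 0.6735
After 'present': P(strain 1) = 0.55·0.6735 / (0.55·0.6735 + 0.8·0.3265) ≈ 0.5864
After 'present': P(strain 1) = 0.55·0.5864 / (0.55·0.5864 + 0.8·0.4136) ≈ 0.4936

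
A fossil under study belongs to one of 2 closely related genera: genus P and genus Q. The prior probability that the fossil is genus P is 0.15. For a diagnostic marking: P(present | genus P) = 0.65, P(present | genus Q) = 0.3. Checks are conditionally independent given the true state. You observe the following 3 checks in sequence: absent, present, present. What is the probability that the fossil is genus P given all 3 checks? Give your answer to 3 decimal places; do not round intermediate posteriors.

Each posterior becomes the prior for the next update.
After 'absent': P(genus P) = 0.35·0.1500 / (0.35·0.1500 + 0.7·0.8500) ≈ 0.0811
After 'present': P(genus P) = 0.65·0.0811 / (0.65·0.0811 + 0.3·0.9189) ≈ 0.1605
After 'present': P(genus P) = 0.65·0.1605 / (0.65·0.1605 + 0.3·0.8395) ≈ 0.2929

0.293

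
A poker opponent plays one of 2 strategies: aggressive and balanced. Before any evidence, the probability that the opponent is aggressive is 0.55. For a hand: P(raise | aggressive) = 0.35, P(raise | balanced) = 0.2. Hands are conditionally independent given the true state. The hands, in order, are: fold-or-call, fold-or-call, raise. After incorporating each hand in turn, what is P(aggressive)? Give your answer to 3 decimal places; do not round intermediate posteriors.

Each posterior becomes the prior for the next update.
After 'fold-or-call': P(aggressive) = 0.65·0.5500 / (0.65·0.5500 + 0.8·0.4500) ≈ 0.4983
After 'fold-or-call': P(aggressive) = 0.65·0.4983 / (0.65·0.4983 + 0.8·0.5017) ≈ 0.4466
After 'raise': P(aggressive) = 0.35·0.4466 / (0.35·0.4466 + 0.2·0.5534) ≈ 0.5854

0.585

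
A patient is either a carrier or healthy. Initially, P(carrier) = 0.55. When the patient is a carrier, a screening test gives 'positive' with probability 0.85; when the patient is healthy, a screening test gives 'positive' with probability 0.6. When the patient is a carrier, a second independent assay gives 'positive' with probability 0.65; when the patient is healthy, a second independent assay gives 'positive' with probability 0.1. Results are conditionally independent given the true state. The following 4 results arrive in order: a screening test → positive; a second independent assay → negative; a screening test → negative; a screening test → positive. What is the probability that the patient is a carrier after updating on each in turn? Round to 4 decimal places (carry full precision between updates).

Apply Bayes' rule sequentially, carrying P(carrier) forward.
After a screening test='positive': P(carrier) = 0.85·0.5500 / (0.85·0.5500 + 0.6·0.4500) ≈ 0.6339
After a second independent assay='negative': P(carrier) = 0.35·0.6339 / (0.35·0.6339 + 0.9·0.3661) ≈ 0.4024
After a screening test='negative': P(carrier) = 0.15·0.4024 / (0.15·0.4024 + 0.4·0.5976) ≈ 0.2016
After a screening test='positive': P(carrier) = 0.85·0.2016 / (0.85·0.2016 + 0.6·0.7984) ≈ 0.2635

0.2635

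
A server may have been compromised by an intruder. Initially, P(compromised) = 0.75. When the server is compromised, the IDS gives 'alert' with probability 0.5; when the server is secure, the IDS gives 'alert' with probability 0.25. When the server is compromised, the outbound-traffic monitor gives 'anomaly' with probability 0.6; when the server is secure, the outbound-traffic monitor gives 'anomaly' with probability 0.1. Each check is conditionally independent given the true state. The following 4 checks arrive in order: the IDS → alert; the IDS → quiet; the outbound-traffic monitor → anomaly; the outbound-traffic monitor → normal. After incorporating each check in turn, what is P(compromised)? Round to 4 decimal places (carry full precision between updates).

After the IDS='alert': P(compromised) = 0.5·0.7500 / (0.5·0.7500 + 0.25·0.2500) ≈ 0.8571
After the IDS='quiet': P(compromised) = 0.5·0.8571 / (0.5·0.8571 + 0.75·0.1429) ≈ 0.8000
After the outbound-traffic monitor='anomaly': P(compromised) = 0.6·0.8000 / (0.6·0.8000 + 0.1·0.2000) ≈ 0.9600
After the outbound-traffic monitor='normal': P(compromised) = 0.4·0.9600 / (0.4·0.9600 + 0.9·0.0400) ≈ 0.9143

0.9143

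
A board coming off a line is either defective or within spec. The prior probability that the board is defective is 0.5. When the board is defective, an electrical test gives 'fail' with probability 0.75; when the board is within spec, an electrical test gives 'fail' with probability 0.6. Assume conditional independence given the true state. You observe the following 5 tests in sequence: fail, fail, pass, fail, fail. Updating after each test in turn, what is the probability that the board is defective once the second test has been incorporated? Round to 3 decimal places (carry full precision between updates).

After 'fail': P(defective) = 0.75·0.5000 / (0.75·0.5000 + 0.6·0.5000) ≈ 0.5556
After 'fail': P(defective) = 0.75·0.5556 / (0.75·0.5556 + 0.6·0.4444) ≈ 0.6098

0.610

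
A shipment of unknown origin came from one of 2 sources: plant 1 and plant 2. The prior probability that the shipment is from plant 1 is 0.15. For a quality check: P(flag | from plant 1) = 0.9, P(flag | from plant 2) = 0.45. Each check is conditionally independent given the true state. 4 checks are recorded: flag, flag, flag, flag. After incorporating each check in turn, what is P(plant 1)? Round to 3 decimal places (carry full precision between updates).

0.738

Each posterior becomes the prior for the next update.
After 'flag': P(plant 1) = 0.9·0.1500 / (0.9·0.1500 + 0.45·0.8500) ≈ 0.2609
After 'flag': P(plant 1) = 0.9·0.2609 / (0.9·0.2609 + 0.45·0.7391) ≈ 0.4138
After 'flag': P(plant 1) = 0.9·0.4138 / (0.9·0.4138 + 0.45·0.5862) ≈ 0.5854
After 'flag': P(plant 1) = 0.9·0.5854 / (0.9·0.5854 + 0.45·0.4146) ≈ 0.7385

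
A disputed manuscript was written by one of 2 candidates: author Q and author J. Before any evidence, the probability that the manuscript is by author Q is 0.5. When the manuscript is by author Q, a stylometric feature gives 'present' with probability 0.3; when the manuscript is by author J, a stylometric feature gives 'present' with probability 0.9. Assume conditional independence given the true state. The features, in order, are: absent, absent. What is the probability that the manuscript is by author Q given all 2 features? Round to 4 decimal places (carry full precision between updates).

0.9800

After 'absent': P(author Q) = 0.7·0.5000 / (0.7·0.5000 + 0.1·0.5000) ≈ 0.8750
After 'absent': P(author Q) = 0.7·0.8750 / (0.7·0.8750 + 0.1·0.1250) ≈ 0.9800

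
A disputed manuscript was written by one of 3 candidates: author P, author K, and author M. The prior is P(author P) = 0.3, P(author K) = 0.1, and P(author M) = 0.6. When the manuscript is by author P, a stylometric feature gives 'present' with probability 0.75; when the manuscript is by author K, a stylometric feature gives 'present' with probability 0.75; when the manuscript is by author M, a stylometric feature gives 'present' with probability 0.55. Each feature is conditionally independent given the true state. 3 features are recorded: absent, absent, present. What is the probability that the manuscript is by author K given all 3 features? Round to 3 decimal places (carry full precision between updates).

0.055

After 'absent': normaliser = 0.25·0.3000 + 0.25·0.1000 + 0.45·0.6000; P(author P) ≈ 0.2027, P(author K) ≈ 0.0676, P(author M) ≈ 0.7297
After 'absent': normaliser = 0.25·0.2027 + 0.25·0.0676 + 0.45·0.7297; P(author P) ≈ 0.1280, P(author K) ≈ 0.0427, P(author M) ≈ 0.8294
After 'present': normaliser = 0.75·0.1280 + 0.75·0.0427 + 0.55·0.8294; P(author P) ≈ 0.1643, P(author K) ≈ 0.0548, P(author M) ≈ 0.7809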